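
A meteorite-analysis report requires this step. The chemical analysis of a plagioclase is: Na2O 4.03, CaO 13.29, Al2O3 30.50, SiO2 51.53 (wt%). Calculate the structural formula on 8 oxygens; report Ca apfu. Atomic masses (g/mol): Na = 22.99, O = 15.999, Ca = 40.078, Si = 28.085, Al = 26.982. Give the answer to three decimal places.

0.650 Ca apfu

Na2O (M=61.979): mol = 0.06502; Na = 0.13004, O = 0.06502.
CaO (M=56.077): mol = 0.23700; Ca = 0.23700, O = 0.23700.
Al2O3 (M=101.961): mol = 0.29913; Al = 0.59826, O = 0.89739.
SiO2 (M=60.083): mol = 0.85765; Si = 0.85765, O = 1.71530.
ΣO = 2.91471; factor = 8/ΣO = 2.74470.
Ca apfu = 0.23700 × 2.74470 = 0.650.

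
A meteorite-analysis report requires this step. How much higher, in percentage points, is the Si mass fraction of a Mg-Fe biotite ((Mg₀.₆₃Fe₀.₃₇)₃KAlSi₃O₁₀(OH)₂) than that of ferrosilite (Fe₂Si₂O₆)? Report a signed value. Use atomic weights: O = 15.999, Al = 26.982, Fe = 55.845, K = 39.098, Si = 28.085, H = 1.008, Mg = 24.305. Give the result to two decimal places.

M((Mg₀.₆₃Fe₀.₃₇)₃KAlSi₃O₁₀(OH)₂) = 452.263 g/mol, so wt% Si = 84.255/452.263 × 100 = 18.63%.
M(Fe₂Si₂O₆) = 263.854 g/mol, so wt% Si = 56.170/263.854 × 100 = 21.29%.
18.63 − 21.29 = -2.66 pp.

-2.66 percentage points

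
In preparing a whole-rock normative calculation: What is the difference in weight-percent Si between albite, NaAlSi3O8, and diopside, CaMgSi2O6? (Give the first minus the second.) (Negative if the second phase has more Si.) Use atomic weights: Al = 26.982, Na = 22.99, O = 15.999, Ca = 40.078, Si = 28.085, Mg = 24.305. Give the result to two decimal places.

M(NaAlSi3O8) = 262.219 g/mol, so wt% Si = 84.255/262.219 × 100 = 32.13%.
M(CaMgSi2O6) = 216.547 g/mol, so wt% Si = 56.170/216.547 × 100 = 25.94%.
32.13 − 25.94 = 6.19 pp.

6.19 percentage points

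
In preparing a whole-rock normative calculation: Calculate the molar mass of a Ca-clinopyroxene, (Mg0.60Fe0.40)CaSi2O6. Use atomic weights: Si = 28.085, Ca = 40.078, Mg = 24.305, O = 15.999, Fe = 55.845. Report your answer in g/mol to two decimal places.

Mg: 0.60 × 24.305 = 14.5830
Fe: 0.40 × 55.845 = 22.3380
Ca: 1 × 40.078 = 40.0780
Si: 2 × 28.085 = 56.1700
O: 6 × 15.999 = 95.9940
Summing the contributions gives the formula mass.

229.16 g/mol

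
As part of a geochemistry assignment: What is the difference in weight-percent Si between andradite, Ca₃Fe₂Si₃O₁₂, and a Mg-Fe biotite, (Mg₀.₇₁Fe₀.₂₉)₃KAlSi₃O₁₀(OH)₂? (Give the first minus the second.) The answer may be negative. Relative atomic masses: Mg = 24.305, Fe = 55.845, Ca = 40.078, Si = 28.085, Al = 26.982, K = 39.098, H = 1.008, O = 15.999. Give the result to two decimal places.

-2.37 percentage points

First mineral: 84.255 g Si in 508.167 g formula = 16.58 wt% Si.
Second mineral: 84.255 g Si in 444.694 g formula = 18.95 wt% Si.
16.58% − 18.95% gives a difference of -2.37 percentage points.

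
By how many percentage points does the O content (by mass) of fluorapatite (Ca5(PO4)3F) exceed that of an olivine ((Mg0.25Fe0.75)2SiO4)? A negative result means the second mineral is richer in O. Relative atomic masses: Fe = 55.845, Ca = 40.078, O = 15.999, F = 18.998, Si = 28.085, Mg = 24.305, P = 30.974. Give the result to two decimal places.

M(Ca5(PO4)3F) = 504.298 g/mol, so wt% O = 191.988/504.298 × 100 = 38.07%.
M((Mg0.25Fe0.75)2SiO4) = 188.001 g/mol, so wt% O = 63.996/188.001 × 100 = 34.04%.
38.07 − 34.04 = 4.03 pp.

4.03 percentage points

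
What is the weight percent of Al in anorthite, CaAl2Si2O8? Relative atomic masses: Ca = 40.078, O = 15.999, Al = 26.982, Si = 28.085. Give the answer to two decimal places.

19.40 weight percent

M(CaAl2Si2O8) = 278.204 g/mol.
Al contributes 2 × 26.982 = 53.964 g per mole.
53.964/278.204 = 0.1940 → 19.40%.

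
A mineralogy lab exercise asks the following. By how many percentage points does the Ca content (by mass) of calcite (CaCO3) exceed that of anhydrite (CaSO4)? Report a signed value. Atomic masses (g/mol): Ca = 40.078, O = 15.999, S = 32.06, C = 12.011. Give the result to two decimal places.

Ca in CaCO3: molar mass 100.086 g/mol; 1×40.078 = 40.078 g → 40.04 wt%.
Ca in CaSO4: molar mass 136.134 g/mol; 1×40.078 = 40.078 g → 29.44 wt%.
Difference = 40.04 − 29.44 = 10.60 percentage points.

10.60 percentage points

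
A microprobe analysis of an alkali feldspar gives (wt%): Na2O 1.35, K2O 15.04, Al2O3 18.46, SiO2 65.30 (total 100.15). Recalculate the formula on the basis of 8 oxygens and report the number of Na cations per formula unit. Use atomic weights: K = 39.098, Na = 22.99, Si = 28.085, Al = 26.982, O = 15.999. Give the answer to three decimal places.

0.120 Na apfu

Na2O (M=61.979): mol = 0.02178; Na = 0.04356, O = 0.02178.
K2O (M=94.195): mol = 0.15967; K = 0.31934, O = 0.15967.
Al2O3 (M=101.961): mol = 0.18105; Al = 0.36210, O = 0.54315.
SiO2 (M=60.083): mol = 1.08683; Si = 1.08683, O = 2.17366.
ΣO = 2.89826; factor = 8/ΣO = 2.76028.
Na apfu = 0.04356 × 2.76028 = 0.120.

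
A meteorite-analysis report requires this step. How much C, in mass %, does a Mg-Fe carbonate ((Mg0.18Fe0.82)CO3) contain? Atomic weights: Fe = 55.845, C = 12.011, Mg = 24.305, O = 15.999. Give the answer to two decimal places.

10.90 mass %

Molar mass of (Mg0.18Fe0.82)CO3: 0.18·24.305 + 0.82·55.845 + 1·12.011 + 3·15.999 = 110.176 g/mol.
Mass of C per formula unit: 1 × 12.011 = 12.011 g.
Weight fraction C = 12.011 / 110.176 = 0.1090.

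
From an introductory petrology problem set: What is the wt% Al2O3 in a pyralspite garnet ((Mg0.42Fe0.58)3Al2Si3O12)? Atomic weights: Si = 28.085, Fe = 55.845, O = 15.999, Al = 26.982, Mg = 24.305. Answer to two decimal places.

M((Mg0.42Fe0.58)3Al2Si3O12) = 458.002 g/mol; M(Al2O3) = 101.961 g/mol.
Moles Al2O3 per formula unit = 2 Al ÷ 2 = 1.0000.
Al2O3 fraction = (1.0000 × 101.961) / 458.002 = 101.961/458.002 = 0.2226.

22.26 wt%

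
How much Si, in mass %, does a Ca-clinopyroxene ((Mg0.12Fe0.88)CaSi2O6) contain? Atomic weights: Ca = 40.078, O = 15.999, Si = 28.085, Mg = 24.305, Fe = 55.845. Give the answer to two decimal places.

22.99 mass %

M((Mg0.12Fe0.88)CaSi2O6) = 244.302 g/mol.
Si contributes 2 × 28.085 = 56.170 g per mole.
56.170/244.302 = 0.2299 → 22.99%.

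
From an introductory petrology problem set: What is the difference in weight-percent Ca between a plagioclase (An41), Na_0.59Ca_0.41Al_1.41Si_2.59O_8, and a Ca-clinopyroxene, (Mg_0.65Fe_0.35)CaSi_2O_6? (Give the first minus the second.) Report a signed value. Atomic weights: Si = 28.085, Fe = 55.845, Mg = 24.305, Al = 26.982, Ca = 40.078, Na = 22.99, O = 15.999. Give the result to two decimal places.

-11.50 percentage points

M(Na_0.59Ca_0.41Al_1.41Si_2.59O_8) = 268.773 g/mol, so wt% Ca = 16.432/268.773 × 100 = 6.11%.
M((Mg_0.65Fe_0.35)CaSi_2O_6) = 227.586 g/mol, so wt% Ca = 40.078/227.586 × 100 = 17.61%.
6.11 − 17.61 = -11.50 pp.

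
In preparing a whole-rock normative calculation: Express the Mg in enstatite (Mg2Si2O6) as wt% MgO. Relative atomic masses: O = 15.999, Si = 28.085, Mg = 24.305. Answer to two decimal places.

40.15 wt%

M(Mg2Si2O6) = 200.774 g/mol; M(MgO) = 40.304 g/mol.
Moles MgO per formula unit = 2 Mg ÷ 1 = 2.0000.
MgO fraction = (2.0000 × 40.304) / 200.774 = 80.608/200.774 = 0.4015.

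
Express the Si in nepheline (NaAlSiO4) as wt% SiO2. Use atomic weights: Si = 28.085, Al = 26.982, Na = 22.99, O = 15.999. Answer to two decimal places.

Formula mass = 142.053 g/mol.
1 Si → 1.0000 mol SiO2 per formula unit; M(SiO2) = 60.083, so SiO2 mass = 60.083 g.
60.083/142.053 × 100 = 42.30 wt%.

42.30 wt%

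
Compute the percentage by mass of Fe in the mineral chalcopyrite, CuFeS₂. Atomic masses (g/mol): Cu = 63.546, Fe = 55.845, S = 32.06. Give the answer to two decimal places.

30.43 weight percent

Formula mass = 1×63.546 + 1×55.845 + 2×32.06 = 183.511 g/mol, of which 55.845 g is Fe.
So Fe makes up 55.845/183.511 = 0.3043 of the mass, i.e. 30.43%.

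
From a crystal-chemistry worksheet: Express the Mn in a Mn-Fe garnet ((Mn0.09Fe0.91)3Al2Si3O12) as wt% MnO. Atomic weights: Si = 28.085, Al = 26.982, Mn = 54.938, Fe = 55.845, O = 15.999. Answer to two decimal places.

3.85 wt%

Molar mass of (Mn0.09Fe0.91)3Al2Si3O12 = 0.27×54.938 + 2.73×55.845 + 2×26.982 + 3×28.085 + 12×15.999 = 497.497 g/mol.
Each formula unit contains 0.27 Mn, equivalent to 0.27/1 = 0.2700 mol MnO.
M(MnO) = 1×54.938 + 1×15.999 = 70.937 g/mol.
Mass of MnO per formula unit = 0.2700 × 70.937 = 19.153 g.
MnO wt% = 19.153 / 497.497 × 100 = 3.85%.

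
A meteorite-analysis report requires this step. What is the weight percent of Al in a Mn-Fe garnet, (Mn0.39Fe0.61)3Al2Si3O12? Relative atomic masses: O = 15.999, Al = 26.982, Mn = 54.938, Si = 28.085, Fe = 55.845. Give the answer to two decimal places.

10.86 weight percent

Molar mass of (Mn0.39Fe0.61)3Al2Si3O12: 1.17×54.938 + 1.83×55.845 + 2×26.982 + 3×28.085 + 12×15.999 = 496.681 g/mol.
Mass of Al per formula unit: 2 × 26.982 = 53.964 g.
Weight fraction Al = 53.964 / 496.681 = 0.1086.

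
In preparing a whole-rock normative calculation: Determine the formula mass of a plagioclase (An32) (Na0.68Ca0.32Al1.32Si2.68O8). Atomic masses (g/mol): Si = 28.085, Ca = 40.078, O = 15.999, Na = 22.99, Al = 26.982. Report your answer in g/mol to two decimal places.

267.33 g/mol

The formula mass is the sum 0.68·22.99 + 0.32·40.078 + 1.32·26.982 + 2.68·28.085 + 8·15.999.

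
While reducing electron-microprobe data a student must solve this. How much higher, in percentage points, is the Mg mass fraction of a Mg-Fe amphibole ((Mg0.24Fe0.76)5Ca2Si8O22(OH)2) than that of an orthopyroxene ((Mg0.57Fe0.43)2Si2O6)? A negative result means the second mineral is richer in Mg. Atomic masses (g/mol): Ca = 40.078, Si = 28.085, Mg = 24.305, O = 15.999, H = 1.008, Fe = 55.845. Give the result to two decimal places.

-9.03 percentage points

First mineral: 29.166 g Mg in 932.205 g formula = 3.13 wt% Mg.
Second mineral: 27.708 g Mg in 227.898 g formula = 12.16 wt% Mg.
3.13% − 12.16% gives a difference of -9.03 percentage points.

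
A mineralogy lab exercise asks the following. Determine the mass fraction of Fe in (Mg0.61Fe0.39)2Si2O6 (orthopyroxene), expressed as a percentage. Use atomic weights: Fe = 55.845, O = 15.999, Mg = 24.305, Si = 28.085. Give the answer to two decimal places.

19.33 weight percent

Molar mass of (Mg0.61Fe0.39)2Si2O6: 1.22×24.305 + 0.78×55.845 + 2×28.085 + 6×15.999 = 225.375 g/mol.
Mass of Fe per formula unit: 0.78 × 55.845 = 43.559 g.
Weight fraction Fe = 43.559 / 225.375 = 0.1933.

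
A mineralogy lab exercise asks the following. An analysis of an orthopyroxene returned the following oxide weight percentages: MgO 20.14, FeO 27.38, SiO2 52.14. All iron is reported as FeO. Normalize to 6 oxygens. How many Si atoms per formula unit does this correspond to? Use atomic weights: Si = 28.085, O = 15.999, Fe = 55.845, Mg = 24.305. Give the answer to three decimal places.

1.990 Si apfu

MgO: 20.14/40.304 = 0.49970 mol → 0.49970 mol Mg, 0.49970 mol O.
FeO: 27.38/71.844 = 0.38110 mol → 0.38110 mol Fe, 0.38110 mol O.
SiO2: 52.14/60.083 = 0.86780 mol → 0.86780 mol Si, 1.73560 mol O.
Total oxygen = 2.61640 mol. Normalization factor = 6/2.61640 = 2.29323.
Si per 6 O = 0.86780 × 2.29323 = 1.990.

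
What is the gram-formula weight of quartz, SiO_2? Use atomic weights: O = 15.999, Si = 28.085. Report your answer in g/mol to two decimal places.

M = 1(28.085) + 2(15.999)

60.08 g/mol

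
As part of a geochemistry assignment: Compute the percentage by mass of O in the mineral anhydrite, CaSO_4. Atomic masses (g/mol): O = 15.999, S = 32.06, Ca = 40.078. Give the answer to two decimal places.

47.01 wt%

Molar mass of CaSO_4: 1·40.078 + 1·32.06 + 4·15.999 = 136.134 g/mol.
Mass of O per formula unit: 4 × 15.999 = 63.996 g.
Weight fraction O = 63.996 / 136.134 = 0.4701.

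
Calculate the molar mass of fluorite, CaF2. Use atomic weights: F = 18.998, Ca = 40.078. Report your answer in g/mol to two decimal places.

M = 1*40.078 + 2*18.998

78.07 g/mol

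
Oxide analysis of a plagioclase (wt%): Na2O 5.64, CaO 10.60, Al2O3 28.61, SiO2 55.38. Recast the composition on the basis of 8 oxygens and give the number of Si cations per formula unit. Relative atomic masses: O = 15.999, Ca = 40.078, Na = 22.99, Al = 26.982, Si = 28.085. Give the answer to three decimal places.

Na2O: 5.64/61.979 = 0.09100 mol → 0.18200 mol Na, 0.09100 mol O.
CaO: 10.60/56.077 = 0.18903 mol → 0.18903 mol Ca, 0.18903 mol O.
Al2O3: 28.61/101.961 = 0.28060 mol → 0.56120 mol Al, 0.84180 mol O.
SiO2: 55.38/60.083 = 0.92172 mol → 0.92172 mol Si, 1.84344 mol O.
Total oxygen = 2.96527 mol. Normalization factor = 8/2.96527 = 2.69790.
Si per 8 O = 0.92172 × 2.69790 = 2.487.

2.487 Si apfu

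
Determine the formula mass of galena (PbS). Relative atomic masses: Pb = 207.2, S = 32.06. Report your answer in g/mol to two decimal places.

239.26 g/mol

M = 1×207.2 + 1×32.06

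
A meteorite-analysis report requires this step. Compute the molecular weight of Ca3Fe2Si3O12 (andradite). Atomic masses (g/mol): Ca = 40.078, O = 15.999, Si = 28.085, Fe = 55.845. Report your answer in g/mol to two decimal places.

508.17 g/mol

M = 3*40.078 + 2*55.845 + 3*28.085 + 12*15.999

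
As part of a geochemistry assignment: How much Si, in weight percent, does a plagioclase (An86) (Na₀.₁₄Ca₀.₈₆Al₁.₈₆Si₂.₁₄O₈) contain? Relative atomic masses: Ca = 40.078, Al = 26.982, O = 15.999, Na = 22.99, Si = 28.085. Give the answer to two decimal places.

21.78 weight percent

M(Na₀.₁₄Ca₀.₈₆Al₁.₈₆Si₂.₁₄O₈) = 275.966 g/mol.
Si contributes 2.14 × 28.085 = 60.102 g per mole.
60.102/275.966 = 0.2178 → 21.78%.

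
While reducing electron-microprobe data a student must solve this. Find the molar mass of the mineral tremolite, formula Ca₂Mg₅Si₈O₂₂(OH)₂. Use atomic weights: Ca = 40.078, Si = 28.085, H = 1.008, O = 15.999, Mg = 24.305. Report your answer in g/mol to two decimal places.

812.35 g/mol

Ca: 2 × 40.078 = 80.1560
Mg: 5 × 24.305 = 121.5250
Si: 8 × 28.085 = 224.6800
O: 24 × 15.999 = 383.9760
H: 2 × 1.008 = 2.0160
Summing the contributions gives the formula mass.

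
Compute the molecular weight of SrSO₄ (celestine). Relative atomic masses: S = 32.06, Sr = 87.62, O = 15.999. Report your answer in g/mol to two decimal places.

183.68 g/mol

M = 1*87.62 + 1*32.06 + 4*15.999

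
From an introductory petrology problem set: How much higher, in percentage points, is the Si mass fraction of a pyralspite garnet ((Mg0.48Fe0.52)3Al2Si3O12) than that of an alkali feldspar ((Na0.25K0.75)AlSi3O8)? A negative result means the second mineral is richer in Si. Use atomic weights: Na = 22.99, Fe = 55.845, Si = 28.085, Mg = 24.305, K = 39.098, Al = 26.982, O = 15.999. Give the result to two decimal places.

M((Mg0.48Fe0.52)3Al2Si3O12) = 452.324 g/mol, so wt% Si = 84.255/452.324 × 100 = 18.63%.
M((Na0.25K0.75)AlSi3O8) = 274.300 g/mol, so wt% Si = 84.255/274.300 × 100 = 30.72%.
18.63 − 30.72 = -12.09 pp.

-12.09 percentage points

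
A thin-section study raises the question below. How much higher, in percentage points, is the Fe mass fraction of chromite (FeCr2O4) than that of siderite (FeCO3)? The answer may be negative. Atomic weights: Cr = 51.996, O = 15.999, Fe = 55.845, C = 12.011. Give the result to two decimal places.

M(FeCr2O4) = 223.833 g/mol, so wt% Fe = 55.845/223.833 × 100 = 24.95%.
M(FeCO3) = 115.853 g/mol, so wt% Fe = 55.845/115.853 × 100 = 48.20%.
24.95 − 48.20 = -23.25 pp.

-23.25 percentage points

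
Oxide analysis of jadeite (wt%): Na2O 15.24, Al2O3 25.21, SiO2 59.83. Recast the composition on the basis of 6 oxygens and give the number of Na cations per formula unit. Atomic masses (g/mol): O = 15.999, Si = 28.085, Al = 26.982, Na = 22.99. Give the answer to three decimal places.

0.990 Na apfu

Na2O: 15.24/61.979 = 0.24589 mol → 0.49178 mol Na, 0.24589 mol O.
Al2O3: 25.21/101.961 = 0.24725 mol → 0.49450 mol Al, 0.74175 mol O.
SiO2: 59.83/60.083 = 0.99579 mol → 0.99579 mol Si, 1.99158 mol O.
Total oxygen = 2.97922 mol. Normalization factor = 6/2.97922 = 2.01395.
Na per 6 O = 0.49178 × 2.01395 = 0.990.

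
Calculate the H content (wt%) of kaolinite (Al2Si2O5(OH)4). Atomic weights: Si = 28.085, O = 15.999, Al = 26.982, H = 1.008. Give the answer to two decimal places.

Formula mass = 2×26.982 + 2×28.085 + 9×15.999 + 4×1.008 = 258.157 g/mol, of which 4.032 g is H.
So H makes up 4.032/258.157 = 0.0156 of the mass, i.e. 1.56%.

1.56 wt%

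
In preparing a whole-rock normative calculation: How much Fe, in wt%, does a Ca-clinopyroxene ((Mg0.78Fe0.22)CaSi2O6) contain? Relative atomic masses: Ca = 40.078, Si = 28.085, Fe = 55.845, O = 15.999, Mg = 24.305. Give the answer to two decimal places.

5.50 wt%

Molar mass of (Mg0.78Fe0.22)CaSi2O6: 0.78*24.305 + 0.22*55.845 + 1*40.078 + 2*28.085 + 6*15.999 = 223.486 g/mol.
Mass of Fe per formula unit: 0.22 × 55.845 = 12.286 g.
Weight fraction Fe = 12.286 / 223.486 = 0.0550.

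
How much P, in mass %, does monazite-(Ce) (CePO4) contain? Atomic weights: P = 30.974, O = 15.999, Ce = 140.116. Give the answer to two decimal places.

Molar mass of CePO4: 1·140.116 + 1·30.974 + 4·15.999 = 235.086 g/mol.
Mass of P per formula unit: 1 × 30.974 = 30.974 g.
Weight fraction P = 30.974 / 235.086 = 0.1318.

13.18 mass %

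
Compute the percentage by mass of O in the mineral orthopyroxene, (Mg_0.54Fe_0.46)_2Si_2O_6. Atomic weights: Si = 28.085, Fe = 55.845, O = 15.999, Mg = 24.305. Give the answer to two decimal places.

Molar mass of (Mg_0.54Fe_0.46)_2Si_2O_6: 1.08*24.305 + 0.92*55.845 + 2*28.085 + 6*15.999 = 229.791 g/mol.
Mass of O per formula unit: 6 × 15.999 = 95.994 g.
Weight fraction O = 95.994 / 229.791 = 0.4177.

41.77 weight percent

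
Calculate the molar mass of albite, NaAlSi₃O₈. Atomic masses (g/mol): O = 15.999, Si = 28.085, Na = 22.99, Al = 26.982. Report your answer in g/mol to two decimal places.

262.22 g/mol

M = 1·22.99 + 1·26.982 + 3·28.085 + 8·15.999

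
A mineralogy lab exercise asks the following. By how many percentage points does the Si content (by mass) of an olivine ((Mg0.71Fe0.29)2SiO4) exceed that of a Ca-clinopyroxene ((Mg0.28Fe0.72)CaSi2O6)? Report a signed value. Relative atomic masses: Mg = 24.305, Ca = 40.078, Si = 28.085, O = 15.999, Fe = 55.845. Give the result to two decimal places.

First mineral: 28.085 g Si in 158.984 g formula = 17.67 wt% Si.
Second mineral: 56.170 g Si in 239.256 g formula = 23.48 wt% Si.
17.67% − 23.48% gives a difference of -5.81 percentage points.

-5.81 percentage points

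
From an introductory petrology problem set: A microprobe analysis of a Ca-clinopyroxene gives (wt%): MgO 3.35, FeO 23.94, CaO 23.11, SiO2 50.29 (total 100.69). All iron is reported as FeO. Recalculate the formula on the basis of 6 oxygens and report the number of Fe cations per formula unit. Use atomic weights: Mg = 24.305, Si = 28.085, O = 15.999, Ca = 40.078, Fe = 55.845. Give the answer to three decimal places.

0.799 Fe apfu

MgO: 3.35/40.304 = 0.08312 mol → 0.08312 mol Mg, 0.08312 mol O.
FeO: 23.94/71.844 = 0.33322 mol → 0.33322 mol Fe, 0.33322 mol O.
CaO: 23.11/56.077 = 0.41211 mol → 0.41211 mol Ca, 0.41211 mol O.
SiO2: 50.29/60.083 = 0.83701 mol → 0.83701 mol Si, 1.67402 mol O.
Total oxygen = 2.50247 mol. Normalization factor = 6/2.50247 = 2.39763.
Fe per 6 O = 0.33322 × 2.39763 = 0.799.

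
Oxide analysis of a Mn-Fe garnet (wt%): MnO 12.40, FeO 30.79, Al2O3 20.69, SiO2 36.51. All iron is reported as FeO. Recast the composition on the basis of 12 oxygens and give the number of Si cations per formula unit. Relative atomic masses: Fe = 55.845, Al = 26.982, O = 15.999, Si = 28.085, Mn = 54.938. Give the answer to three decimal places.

MnO (M=70.937): mol = 0.17480; Mn = 0.17480, O = 0.17480.
FeO (M=71.844): mol = 0.42857; Fe = 0.42857, O = 0.42857.
Al2O3 (M=101.961): mol = 0.20292; Al = 0.40584, O = 0.60876.
SiO2 (M=60.083): mol = 0.60766; Si = 0.60766, O = 1.21532.
ΣO = 2.42745; factor = 12/ΣO = 4.94346.
Si apfu = 0.60766 × 4.94346 = 3.004.

3.004 Si apfu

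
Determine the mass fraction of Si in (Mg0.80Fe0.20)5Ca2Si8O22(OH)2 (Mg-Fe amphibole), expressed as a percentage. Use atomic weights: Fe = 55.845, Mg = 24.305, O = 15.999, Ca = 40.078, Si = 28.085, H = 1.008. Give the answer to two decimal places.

26.62 weight percent

Molar mass of (Mg0.80Fe0.20)5Ca2Si8O22(OH)2: 4×24.305 + 1×55.845 + 2×40.078 + 8×28.085 + 24×15.999 + 2×1.008 = 843.893 g/mol.
Mass of Si per formula unit: 8 × 28.085 = 224.680 g.
Weight fraction Si = 224.680 / 843.893 = 0.2662.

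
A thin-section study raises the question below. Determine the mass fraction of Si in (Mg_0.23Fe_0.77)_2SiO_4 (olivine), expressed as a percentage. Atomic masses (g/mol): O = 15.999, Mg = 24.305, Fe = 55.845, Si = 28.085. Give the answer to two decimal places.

14.84 mass %

M((Mg_0.23Fe_0.77)_2SiO_4) = 189.263 g/mol.
Si contributes 1 × 28.085 = 28.085 g per mole.
28.085/189.263 = 0.1484 → 14.84%.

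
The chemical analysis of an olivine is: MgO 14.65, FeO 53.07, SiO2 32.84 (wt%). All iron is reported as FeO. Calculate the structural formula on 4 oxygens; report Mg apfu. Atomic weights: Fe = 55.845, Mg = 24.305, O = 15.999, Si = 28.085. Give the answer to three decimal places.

MgO: 14.65/40.304 = 0.36349 mol → 0.36349 mol Mg, 0.36349 mol O.
FeO: 53.07/71.844 = 0.73868 mol → 0.73868 mol Fe, 0.73868 mol O.
SiO2: 32.84/60.083 = 0.54658 mol → 0.54658 mol Si, 1.09316 mol O.
Total oxygen = 2.19533 mol. Normalization factor = 4/2.19533 = 1.82205.
Mg per 4 O = 0.36349 × 1.82205 = 0.662.

0.662 Mg apfu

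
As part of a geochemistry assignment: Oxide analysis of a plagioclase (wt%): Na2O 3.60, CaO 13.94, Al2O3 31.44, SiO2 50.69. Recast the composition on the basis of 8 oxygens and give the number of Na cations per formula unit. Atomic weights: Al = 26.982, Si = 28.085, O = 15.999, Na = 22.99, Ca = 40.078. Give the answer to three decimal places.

Na2O: 3.60/61.979 = 0.05808 mol → 0.11616 mol Na, 0.05808 mol O.
CaO: 13.94/56.077 = 0.24859 mol → 0.24859 mol Ca, 0.24859 mol O.
Al2O3: 31.44/101.961 = 0.30835 mol → 0.61670 mol Al, 0.92505 mol O.
SiO2: 50.69/60.083 = 0.84367 mol → 0.84367 mol Si, 1.68734 mol O.
Total oxygen = 2.91906 mol. Normalization factor = 8/2.91906 = 2.74061.
Na per 8 O = 0.11616 × 2.74061 = 0.318.

0.318 Na apfu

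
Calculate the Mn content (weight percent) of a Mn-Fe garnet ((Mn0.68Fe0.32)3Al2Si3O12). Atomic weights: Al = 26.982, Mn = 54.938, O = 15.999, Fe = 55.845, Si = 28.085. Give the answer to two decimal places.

22.60 weight percent

Formula mass = 2.04×54.938 + 0.96×55.845 + 2×26.982 + 3×28.085 + 12×15.999 = 495.892 g/mol, of which 112.074 g is Mn.
So Mn makes up 112.074/495.892 = 0.2260 of the mass, i.e. 22.60%.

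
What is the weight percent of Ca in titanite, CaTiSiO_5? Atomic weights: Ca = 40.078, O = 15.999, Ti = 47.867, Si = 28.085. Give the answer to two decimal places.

20.45 wt%

Formula mass = 1×40.078 + 1×47.867 + 1×28.085 + 5×15.999 = 196.025 g/mol, of which 40.078 g is Ca.
So Ca makes up 40.078/196.025 = 0.2045 of the mass, i.e. 20.45%.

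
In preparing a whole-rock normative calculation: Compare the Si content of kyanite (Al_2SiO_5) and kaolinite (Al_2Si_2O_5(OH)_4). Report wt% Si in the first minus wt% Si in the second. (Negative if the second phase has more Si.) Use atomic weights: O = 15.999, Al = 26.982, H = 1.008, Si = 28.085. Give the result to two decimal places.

-4.43 percentage points

First mineral: 28.085 g Si in 162.044 g formula = 17.33 wt% Si.
Second mineral: 56.170 g Si in 258.157 g formula = 21.76 wt% Si.
17.33% − 21.76% gives a difference of -4.43 percentage points.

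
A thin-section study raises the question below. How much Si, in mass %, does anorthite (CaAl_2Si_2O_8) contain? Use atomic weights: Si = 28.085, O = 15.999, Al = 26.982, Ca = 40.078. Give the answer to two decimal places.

M(CaAl_2Si_2O_8) = 278.204 g/mol.
Si contributes 2 × 28.085 = 56.170 g per mole.
56.170/278.204 = 0.2019 → 20.19%.

20.19 mass %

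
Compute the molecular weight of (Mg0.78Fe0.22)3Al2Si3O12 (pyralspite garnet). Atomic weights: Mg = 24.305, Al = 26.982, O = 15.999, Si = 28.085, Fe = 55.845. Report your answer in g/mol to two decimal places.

423.94 g/mol

Mg: 2.34 × 24.305 = 56.8737
Fe: 0.66 × 55.845 = 36.8577
Al: 2 × 26.982 = 53.9640
Si: 3 × 28.085 = 84.2550
O: 12 × 15.999 = 191.9880
Summing the contributions gives the formula mass.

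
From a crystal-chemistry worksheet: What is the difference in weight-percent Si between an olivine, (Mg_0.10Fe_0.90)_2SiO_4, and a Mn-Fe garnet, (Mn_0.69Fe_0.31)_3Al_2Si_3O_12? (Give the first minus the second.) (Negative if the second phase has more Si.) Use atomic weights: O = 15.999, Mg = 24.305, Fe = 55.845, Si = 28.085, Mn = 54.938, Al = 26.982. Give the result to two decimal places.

-2.77 percentage points

First mineral: 28.085 g Si in 197.463 g formula = 14.22 wt% Si.
Second mineral: 84.255 g Si in 495.865 g formula = 16.99 wt% Si.
14.22% − 16.99% gives a difference of -2.77 percentage points.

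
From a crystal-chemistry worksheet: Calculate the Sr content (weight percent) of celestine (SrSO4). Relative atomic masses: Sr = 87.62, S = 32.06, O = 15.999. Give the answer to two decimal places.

Formula mass = 1·87.62 + 1·32.06 + 4·15.999 = 183.676 g/mol, of which 87.620 g is Sr.
So Sr makes up 87.620/183.676 = 0.4770 of the mass, i.e. 47.70%.

47.70 weight percent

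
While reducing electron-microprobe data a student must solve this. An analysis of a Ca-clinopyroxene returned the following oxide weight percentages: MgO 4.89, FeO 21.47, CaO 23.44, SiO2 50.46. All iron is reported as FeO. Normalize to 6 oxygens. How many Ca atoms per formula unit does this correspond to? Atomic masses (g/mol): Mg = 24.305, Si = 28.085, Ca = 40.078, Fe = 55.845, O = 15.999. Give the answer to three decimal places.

0.996 Ca apfu

MgO: 4.89/40.304 = 0.12133 mol → 0.12133 mol Mg, 0.12133 mol O.
FeO: 21.47/71.844 = 0.29884 mol → 0.29884 mol Fe, 0.29884 mol O.
CaO: 23.44/56.077 = 0.41800 mol → 0.41800 mol Ca, 0.41800 mol O.
SiO2: 50.46/60.083 = 0.83984 mol → 0.83984 mol Si, 1.67968 mol O.
Total oxygen = 2.51785 mol. Normalization factor = 6/2.51785 = 2.38299.
Ca per 6 O = 0.41800 × 2.38299 = 0.996.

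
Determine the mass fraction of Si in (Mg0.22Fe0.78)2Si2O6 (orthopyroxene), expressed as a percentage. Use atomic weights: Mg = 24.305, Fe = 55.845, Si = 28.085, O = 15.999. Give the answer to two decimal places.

Molar mass of (Mg0.22Fe0.78)2Si2O6: 0.44·24.305 + 1.56·55.845 + 2·28.085 + 6·15.999 = 249.976 g/mol.
Mass of Si per formula unit: 2 × 28.085 = 56.170 g.
Weight fraction Si = 56.170 / 249.976 = 0.2247.

22.47 mass %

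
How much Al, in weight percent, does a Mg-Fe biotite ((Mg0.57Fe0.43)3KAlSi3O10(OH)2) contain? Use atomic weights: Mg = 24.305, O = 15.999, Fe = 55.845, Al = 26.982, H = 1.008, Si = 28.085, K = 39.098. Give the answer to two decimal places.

5.89 weight percent

M((Mg0.57Fe0.43)3KAlSi3O10(OH)2) = 457.941 g/mol.
Al contributes 1 × 26.982 = 26.982 g per mole.
26.982/457.941 = 0.0589 → 5.89%.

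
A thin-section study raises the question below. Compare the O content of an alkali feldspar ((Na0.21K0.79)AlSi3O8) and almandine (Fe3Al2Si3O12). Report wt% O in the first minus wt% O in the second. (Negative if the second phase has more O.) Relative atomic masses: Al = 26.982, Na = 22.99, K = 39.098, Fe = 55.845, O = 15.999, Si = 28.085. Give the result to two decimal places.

M((Na0.21K0.79)AlSi3O8) = 274.944 g/mol, so wt% O = 127.992/274.944 × 100 = 46.55%.
M(Fe3Al2Si3O12) = 497.742 g/mol, so wt% O = 191.988/497.742 × 100 = 38.57%.
46.55 − 38.57 = 7.98 pp.

7.98 percentage points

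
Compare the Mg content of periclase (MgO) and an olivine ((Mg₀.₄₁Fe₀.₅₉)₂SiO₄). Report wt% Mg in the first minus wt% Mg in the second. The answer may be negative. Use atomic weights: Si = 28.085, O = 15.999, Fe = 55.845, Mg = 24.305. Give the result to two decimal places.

49.10 percentage points

Mg in MgO: molar mass 40.304 g/mol; 1×24.305 = 24.305 g → 60.30 wt%.
Mg in (Mg₀.₄₁Fe₀.₅₉)₂SiO₄: molar mass 177.908 g/mol; 0.82×24.305 = 19.930 g → 11.20 wt%.
Difference = 60.30 − 11.20 = 49.10 percentage points.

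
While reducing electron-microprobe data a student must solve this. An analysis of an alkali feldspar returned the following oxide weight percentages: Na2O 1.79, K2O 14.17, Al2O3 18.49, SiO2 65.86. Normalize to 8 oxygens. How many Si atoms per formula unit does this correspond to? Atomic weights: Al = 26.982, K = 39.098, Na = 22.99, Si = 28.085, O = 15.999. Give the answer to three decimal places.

Na2O (M=61.979): mol = 0.02888; Na = 0.05776, O = 0.02888.
K2O (M=94.195): mol = 0.15043; K = 0.30086, O = 0.15043.
Al2O3 (M=101.961): mol = 0.18134; Al = 0.36268, O = 0.54402.
SiO2 (M=60.083): mol = 1.09615; Si = 1.09615, O = 2.19230.
ΣO = 2.91563; factor = 8/ΣO = 2.74383.
Si apfu = 1.09615 × 2.74383 = 3.008.

3.008 Si apfu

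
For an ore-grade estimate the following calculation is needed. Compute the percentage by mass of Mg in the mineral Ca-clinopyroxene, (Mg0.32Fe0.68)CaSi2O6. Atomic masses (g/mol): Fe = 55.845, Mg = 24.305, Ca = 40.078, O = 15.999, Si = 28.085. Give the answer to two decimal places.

Formula mass = 0.32·24.305 + 0.68·55.845 + 1·40.078 + 2·28.085 + 6·15.999 = 237.994 g/mol, of which 7.778 g is Mg.
So Mg makes up 7.778/237.994 = 0.0327 of the mass, i.e. 3.27%.

3.27 wt%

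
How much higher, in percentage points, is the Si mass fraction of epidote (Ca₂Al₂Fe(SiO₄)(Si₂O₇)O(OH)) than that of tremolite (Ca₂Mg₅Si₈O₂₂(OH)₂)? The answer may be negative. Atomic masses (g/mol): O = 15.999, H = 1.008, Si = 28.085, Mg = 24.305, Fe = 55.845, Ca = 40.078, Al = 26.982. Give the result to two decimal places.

M(Ca₂Al₂Fe(SiO₄)(Si₂O₇)O(OH)) = 483.215 g/mol, so wt% Si = 84.255/483.215 × 100 = 17.44%.
M(Ca₂Mg₅Si₈O₂₂(OH)₂) = 812.353 g/mol, so wt% Si = 224.680/812.353 × 100 = 27.66%.
17.44 − 27.66 = -10.22 pp.

-10.22 percentage points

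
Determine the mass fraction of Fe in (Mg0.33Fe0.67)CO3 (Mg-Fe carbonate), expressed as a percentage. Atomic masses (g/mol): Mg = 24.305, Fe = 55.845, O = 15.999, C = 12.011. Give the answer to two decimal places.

35.48 mass %

Formula mass = 0.33×24.305 + 0.67×55.845 + 1×12.011 + 3×15.999 = 105.445 g/mol, of which 37.416 g is Fe.
So Fe makes up 37.416/105.445 = 0.3548 of the mass, i.e. 35.48%.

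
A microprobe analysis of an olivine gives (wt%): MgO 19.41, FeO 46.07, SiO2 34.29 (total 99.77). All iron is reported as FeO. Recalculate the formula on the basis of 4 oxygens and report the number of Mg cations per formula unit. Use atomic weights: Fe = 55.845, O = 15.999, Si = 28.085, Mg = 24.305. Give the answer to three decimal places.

MgO: 19.41/40.304 = 0.48159 mol → 0.48159 mol Mg, 0.48159 mol O.
FeO: 46.07/71.844 = 0.64125 mol → 0.64125 mol Fe, 0.64125 mol O.
SiO2: 34.29/60.083 = 0.57071 mol → 0.57071 mol Si, 1.14142 mol O.
Total oxygen = 2.26426 mol. Normalization factor = 4/2.26426 = 1.76658.
Mg per 4 O = 0.48159 × 1.76658 = 0.851.

0.851 Mg apfu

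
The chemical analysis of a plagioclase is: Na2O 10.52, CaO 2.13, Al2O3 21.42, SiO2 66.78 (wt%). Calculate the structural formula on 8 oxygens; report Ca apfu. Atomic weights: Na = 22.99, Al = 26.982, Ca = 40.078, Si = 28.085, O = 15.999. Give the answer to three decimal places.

Na2O (M=61.979): mol = 0.16973; Na = 0.33946, O = 0.16973.
CaO (M=56.077): mol = 0.03798; Ca = 0.03798, O = 0.03798.
Al2O3 (M=101.961): mol = 0.21008; Al = 0.42016, O = 0.63024.
SiO2 (M=60.083): mol = 1.11146; Si = 1.11146, O = 2.22292.
ΣO = 3.06087; factor = 8/ΣO = 2.61364.
Ca apfu = 0.03798 × 2.61364 = 0.099.

0.099 Ca apfu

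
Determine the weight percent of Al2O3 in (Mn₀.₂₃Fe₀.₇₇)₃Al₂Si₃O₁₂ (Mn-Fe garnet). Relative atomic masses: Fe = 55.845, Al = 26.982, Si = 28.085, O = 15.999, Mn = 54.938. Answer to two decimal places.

20.51 wt%

Formula mass = 497.116 g/mol.
2 Al → 1.0000 mol Al2O3 per formula unit; M(Al2O3) = 101.961, so Al2O3 mass = 101.961 g.
101.961/497.116 × 100 = 20.51 wt%.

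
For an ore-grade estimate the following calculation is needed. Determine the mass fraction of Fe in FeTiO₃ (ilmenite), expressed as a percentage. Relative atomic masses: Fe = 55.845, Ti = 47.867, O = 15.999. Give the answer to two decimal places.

M(FeTiO₃) = 151.709 g/mol.
Fe contributes 1 × 55.845 = 55.845 g per mole.
55.845/151.709 = 0.3681 → 36.81%.

36.81 wt%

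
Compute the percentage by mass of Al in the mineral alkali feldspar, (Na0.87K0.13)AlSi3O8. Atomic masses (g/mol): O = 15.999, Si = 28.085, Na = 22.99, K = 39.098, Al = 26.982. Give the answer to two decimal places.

10.21 mass %

Formula mass = 0.87×22.99 + 0.13×39.098 + 1×26.982 + 3×28.085 + 8×15.999 = 264.313 g/mol, of which 26.982 g is Al.
So Al makes up 26.982/264.313 = 0.1021 of the mass, i.e. 10.21%.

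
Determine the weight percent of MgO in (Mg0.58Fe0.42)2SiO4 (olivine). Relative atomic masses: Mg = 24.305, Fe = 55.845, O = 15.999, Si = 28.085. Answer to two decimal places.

M((Mg0.58Fe0.42)2SiO4) = 167.185 g/mol; M(MgO) = 40.304 g/mol.
Moles MgO per formula unit = 1.16 Mg ÷ 1 = 1.1600.
MgO fraction = (1.1600 × 40.304) / 167.185 = 46.753/167.185 = 0.2796.

27.96 wt%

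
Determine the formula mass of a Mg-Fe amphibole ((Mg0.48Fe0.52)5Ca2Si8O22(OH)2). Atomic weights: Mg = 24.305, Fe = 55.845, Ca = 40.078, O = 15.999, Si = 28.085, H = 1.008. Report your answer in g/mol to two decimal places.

894.36 g/mol

M = 2.40·24.305 + 2.60·55.845 + 2·40.078 + 8·28.085 + 24·15.999 + 2·1.008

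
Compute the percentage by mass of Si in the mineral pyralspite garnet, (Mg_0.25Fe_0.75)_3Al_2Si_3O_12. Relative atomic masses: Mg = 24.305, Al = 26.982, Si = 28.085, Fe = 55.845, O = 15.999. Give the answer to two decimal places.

17.77 mass %

M((Mg_0.25Fe_0.75)_3Al_2Si_3O_12) = 474.087 g/mol.
Si contributes 3 × 28.085 = 84.255 g per mole.
84.255/474.087 = 0.1777 → 17.77%.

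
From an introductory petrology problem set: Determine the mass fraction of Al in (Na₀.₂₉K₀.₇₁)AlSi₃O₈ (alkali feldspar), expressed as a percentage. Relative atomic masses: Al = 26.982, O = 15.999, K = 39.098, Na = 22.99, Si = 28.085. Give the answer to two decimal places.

M((Na₀.₂₉K₀.₇₁)AlSi₃O₈) = 273.656 g/mol.
Al contributes 1 × 26.982 = 26.982 g per mole.
26.982/273.656 = 0.0986 → 9.86%.

9.86 mass %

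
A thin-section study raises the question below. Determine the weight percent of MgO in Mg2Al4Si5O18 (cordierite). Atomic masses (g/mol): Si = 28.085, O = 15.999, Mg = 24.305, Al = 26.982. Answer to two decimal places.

M(Mg2Al4Si5O18) = 584.945 g/mol; M(MgO) = 40.304 g/mol.
Moles MgO per formula unit = 2 Mg ÷ 1 = 2.0000.
MgO fraction = (2.0000 × 40.304) / 584.945 = 80.608/584.945 = 0.1378.

13.78 wt%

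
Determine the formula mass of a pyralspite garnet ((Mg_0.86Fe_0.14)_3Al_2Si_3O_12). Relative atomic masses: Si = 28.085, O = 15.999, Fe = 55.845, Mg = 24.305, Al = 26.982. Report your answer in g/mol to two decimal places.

Mg: 2.58 × 24.305 = 62.7069
Fe: 0.42 × 55.845 = 23.4549
Al: 2 × 26.982 = 53.9640
Si: 3 × 28.085 = 84.2550
O: 12 × 15.999 = 191.9880
Summing the contributions gives the formula mass.

416.37 g/mol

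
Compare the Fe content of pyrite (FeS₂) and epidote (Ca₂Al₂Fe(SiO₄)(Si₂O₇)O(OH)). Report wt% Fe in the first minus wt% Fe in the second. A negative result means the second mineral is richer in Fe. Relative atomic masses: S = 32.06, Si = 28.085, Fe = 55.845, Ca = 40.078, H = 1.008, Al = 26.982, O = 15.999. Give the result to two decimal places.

M(FeS₂) = 119.965 g/mol, so wt% Fe = 55.845/119.965 × 100 = 46.55%.
M(Ca₂Al₂Fe(SiO₄)(Si₂O₇)O(OH)) = 483.215 g/mol, so wt% Fe = 55.845/483.215 × 100 = 11.56%.
46.55 − 11.56 = 34.99 pp.

34.99 percentage points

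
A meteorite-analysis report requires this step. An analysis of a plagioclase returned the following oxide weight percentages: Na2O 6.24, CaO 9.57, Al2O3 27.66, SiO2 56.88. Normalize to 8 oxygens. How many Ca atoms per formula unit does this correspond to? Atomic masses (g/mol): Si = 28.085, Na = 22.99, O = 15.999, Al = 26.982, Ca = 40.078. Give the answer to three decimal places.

0.458 Ca apfu

6.24 wt% Na2O ÷ 61.979 g/mol = 0.10068 mol, giving 0.20136 Na and 0.10068 O.
9.57 wt% CaO ÷ 56.077 g/mol = 0.17066 mol, giving 0.17066 Ca and 0.17066 O.
27.66 wt% Al2O3 ÷ 101.961 g/mol = 0.27128 mol, giving 0.54256 Al and 0.81384 O.
56.88 wt% SiO2 ÷ 60.083 g/mol = 0.94669 mol, giving 0.94669 Si and 1.89338 O.
Oxygen sums to 2.97856; scaling by 8/2.97856 = 2.68586 puts the formula on 8 O.
Ca: 0.17066 × 2.68586 = 0.458 atoms per formula unit.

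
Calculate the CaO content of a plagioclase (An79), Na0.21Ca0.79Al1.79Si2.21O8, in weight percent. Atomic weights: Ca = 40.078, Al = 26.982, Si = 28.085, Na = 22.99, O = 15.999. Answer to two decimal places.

M(Na0.21Ca0.79Al1.79Si2.21O8) = 274.847 g/mol; M(CaO) = 56.077 g/mol.
Moles CaO per formula unit = 0.79 Ca ÷ 1 = 0.7900.
CaO fraction = (0.7900 × 56.077) / 274.847 = 44.301/274.847 = 0.1612.

16.12 wt%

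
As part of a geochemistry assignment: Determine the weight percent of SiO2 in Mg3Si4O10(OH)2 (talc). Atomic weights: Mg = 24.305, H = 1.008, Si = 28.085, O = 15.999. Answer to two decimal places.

63.37 wt%

M(Mg3Si4O10(OH)2) = 379.259 g/mol; M(SiO2) = 60.083 g/mol.
Moles SiO2 per formula unit = 4 Si ÷ 1 = 4.0000.
SiO2 fraction = (4.0000 × 60.083) / 379.259 = 240.332/379.259 = 0.6337.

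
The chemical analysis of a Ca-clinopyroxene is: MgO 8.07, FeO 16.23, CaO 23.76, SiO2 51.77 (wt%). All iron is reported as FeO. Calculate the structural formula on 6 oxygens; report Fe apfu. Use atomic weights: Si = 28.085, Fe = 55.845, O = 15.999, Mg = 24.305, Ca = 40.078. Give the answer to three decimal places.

MgO (M=40.304): mol = 0.20023; Mg = 0.20023, O = 0.20023.
FeO (M=71.844): mol = 0.22591; Fe = 0.22591, O = 0.22591.
CaO (M=56.077): mol = 0.42370; Ca = 0.42370, O = 0.42370.
SiO2 (M=60.083): mol = 0.86164; Si = 0.86164, O = 1.72328.
ΣO = 2.57312; factor = 6/ΣO = 2.33180.
Fe apfu = 0.22591 × 2.33180 = 0.527.

0.527 Fe apfu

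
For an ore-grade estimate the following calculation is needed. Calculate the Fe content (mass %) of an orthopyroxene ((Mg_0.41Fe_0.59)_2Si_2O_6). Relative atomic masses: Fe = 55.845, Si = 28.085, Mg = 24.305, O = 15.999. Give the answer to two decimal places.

27.69 mass %

Formula mass = 0.82·24.305 + 1.18·55.845 + 2·28.085 + 6·15.999 = 237.991 g/mol, of which 65.897 g is Fe.
So Fe makes up 65.897/237.991 = 0.2769 of the mass, i.e. 27.69%.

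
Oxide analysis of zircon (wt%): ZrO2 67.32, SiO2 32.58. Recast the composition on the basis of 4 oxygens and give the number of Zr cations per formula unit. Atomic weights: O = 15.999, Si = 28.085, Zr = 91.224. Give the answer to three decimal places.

1.004 Zr apfu

ZrO2 (M=123.222): mol = 0.54633; Zr = 0.54633, O = 1.09266.
SiO2 (M=60.083): mol = 0.54225; Si = 0.54225, O = 1.08450.
ΣO = 2.17716; factor = 4/ΣO = 1.83726.
Zr apfu = 0.54633 × 1.83726 = 1.004.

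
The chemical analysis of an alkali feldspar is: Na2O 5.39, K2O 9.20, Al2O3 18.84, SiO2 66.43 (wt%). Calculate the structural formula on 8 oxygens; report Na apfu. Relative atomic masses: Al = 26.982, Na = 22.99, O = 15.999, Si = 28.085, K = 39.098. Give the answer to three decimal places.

Na2O: 5.39/61.979 = 0.08696 mol → 0.17392 mol Na, 0.08696 mol O.
K2O: 9.20/94.195 = 0.09767 mol → 0.19534 mol K, 0.09767 mol O.
Al2O3: 18.84/101.961 = 0.18478 mol → 0.36956 mol Al, 0.55434 mol O.
SiO2: 66.43/60.083 = 1.10564 mol → 1.10564 mol Si, 2.21128 mol O.
Total oxygen = 2.95025 mol. Normalization factor = 8/2.95025 = 2.71163.
Na per 8 O = 0.17392 × 2.71163 = 0.472.

0.472 Na apfu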